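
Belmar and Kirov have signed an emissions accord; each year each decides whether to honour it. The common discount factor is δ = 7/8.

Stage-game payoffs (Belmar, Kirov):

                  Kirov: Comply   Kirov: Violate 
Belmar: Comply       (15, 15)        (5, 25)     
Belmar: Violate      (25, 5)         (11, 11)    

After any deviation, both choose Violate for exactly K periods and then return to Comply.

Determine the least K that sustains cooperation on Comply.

4

IC: δ(1−δ^K)/(1−δ) ≥ (25−15)/(15−11) = 5/2.
With δ = 7/8: need 1 − δ^K ≥ 5/2·(1−7/8)/(7/8), i.e. δ^K ≤ 0.6429.
Since (7/8)^3 = 0.6699 and (7/8)^4 = 0.5862, the smallest such K is 4.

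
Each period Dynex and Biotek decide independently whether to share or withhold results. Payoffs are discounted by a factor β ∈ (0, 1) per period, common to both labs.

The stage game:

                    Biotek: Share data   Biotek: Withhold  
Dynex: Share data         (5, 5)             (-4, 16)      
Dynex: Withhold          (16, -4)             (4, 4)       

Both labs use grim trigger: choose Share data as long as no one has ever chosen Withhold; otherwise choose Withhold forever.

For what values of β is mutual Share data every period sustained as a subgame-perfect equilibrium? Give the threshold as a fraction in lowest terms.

11/12

Cooperation forever yields 5 each period: 5/(1−β).
Deviating yields 16 once, then 4 forever: 16 + 4β/(1−β).
No profitable deviation requires 5/(1−β) ≥ 16 + 4β/(1−β).
Multiplying by (1−β): 5 ≥ 16(1−β) + 4β = 16 − 12β.
So 12β ≥ 11, i.e. β ≥ 11/12.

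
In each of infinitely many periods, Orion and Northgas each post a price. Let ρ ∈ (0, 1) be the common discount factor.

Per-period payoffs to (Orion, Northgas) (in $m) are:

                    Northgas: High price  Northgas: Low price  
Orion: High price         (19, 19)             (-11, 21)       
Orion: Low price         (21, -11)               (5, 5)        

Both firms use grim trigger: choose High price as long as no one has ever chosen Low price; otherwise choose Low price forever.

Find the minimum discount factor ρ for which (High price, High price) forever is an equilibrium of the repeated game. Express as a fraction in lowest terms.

One-period gain from deviating is 21 − 19 = 2. The loss is 19 − 5 = 14 in every subsequent period, with present value 14·ρ/(1−ρ).
Deviation is unprofitable when 14·ρ/(1−ρ) ≥ 2, i.e. ρ/(1−ρ) ≥ 1/7.
Equivalently ρ ≥ 2/(2+14) = 1/8.

1/8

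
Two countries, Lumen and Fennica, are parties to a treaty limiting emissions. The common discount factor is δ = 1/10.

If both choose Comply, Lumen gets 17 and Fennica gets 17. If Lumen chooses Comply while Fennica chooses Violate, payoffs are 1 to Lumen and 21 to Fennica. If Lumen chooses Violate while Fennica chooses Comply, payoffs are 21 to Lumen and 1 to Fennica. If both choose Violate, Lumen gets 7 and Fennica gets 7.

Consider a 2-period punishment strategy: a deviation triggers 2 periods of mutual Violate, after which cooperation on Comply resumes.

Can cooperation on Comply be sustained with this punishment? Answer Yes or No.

No

A one-shot deviation gives 21 now, then 7 for 2 periods, then back to 17.
Gain from deviating: (21−17) today; loss: (17−7) in each of the next 2 periods.
No-deviation condition: (17−7)(δ+…+δ^2) ≥ 21−17, i.e. δ+…+δ^2 ≥ 2/5.
At δ = 1/10: δ+…+δ^2 = 0.1100 < 0.4000.
So cooperation is not sustainable.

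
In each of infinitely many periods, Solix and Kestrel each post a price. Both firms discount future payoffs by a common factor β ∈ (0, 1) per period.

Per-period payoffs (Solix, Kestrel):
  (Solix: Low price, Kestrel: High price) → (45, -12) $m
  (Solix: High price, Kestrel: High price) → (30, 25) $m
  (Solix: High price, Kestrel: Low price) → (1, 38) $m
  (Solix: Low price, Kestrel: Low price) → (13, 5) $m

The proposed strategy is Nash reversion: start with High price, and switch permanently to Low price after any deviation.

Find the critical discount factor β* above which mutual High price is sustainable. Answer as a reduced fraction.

15/32

Solix's threshold: (45−30)/(45−13) = 15/32.
Kestrel's threshold: (38−25)/(38−5) = 13/33.
15/32 > 13/33, so Solix binds and β* = 15/32.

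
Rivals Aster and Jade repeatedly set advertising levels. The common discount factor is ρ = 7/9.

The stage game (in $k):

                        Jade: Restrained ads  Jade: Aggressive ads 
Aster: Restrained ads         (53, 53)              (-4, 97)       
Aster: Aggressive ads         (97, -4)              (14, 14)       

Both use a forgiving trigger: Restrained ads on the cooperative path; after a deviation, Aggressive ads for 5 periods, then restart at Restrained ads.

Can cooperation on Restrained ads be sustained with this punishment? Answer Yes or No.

Yes

IC: ρ+…+ρ^5 ≥ (97−53)/(53−14) = 44/39.
At ρ = 7/9: partial sum = 2.5038 ≥ 1.1282. Cooperation sustainable.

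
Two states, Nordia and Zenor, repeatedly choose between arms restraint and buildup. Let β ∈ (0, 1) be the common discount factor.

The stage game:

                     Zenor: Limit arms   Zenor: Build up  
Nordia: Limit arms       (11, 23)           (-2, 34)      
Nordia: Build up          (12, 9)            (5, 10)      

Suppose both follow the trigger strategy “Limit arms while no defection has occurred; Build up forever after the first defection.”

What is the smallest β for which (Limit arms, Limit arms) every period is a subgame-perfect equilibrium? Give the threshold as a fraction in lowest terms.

11/24

Nordia: cooperation gives 11 each period; deviation gives 12 once then 5 forever.
  11/(1−β) ≥ 12 + 5β/(1−β) ⇒ β ≥ 1/7.
Zenor: cooperation gives 23 each period; deviation gives 34 once then 10 forever.
  β ≥ 11/24.
Both must hold, so the binding constraint is Zenor's: β ≥ 11/24.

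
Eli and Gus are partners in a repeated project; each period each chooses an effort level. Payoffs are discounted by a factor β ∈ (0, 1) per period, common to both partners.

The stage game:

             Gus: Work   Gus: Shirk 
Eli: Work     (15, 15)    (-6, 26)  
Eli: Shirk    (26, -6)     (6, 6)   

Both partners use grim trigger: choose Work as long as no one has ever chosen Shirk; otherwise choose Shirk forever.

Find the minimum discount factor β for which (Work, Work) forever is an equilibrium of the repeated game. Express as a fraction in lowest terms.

One-period gain from deviating is 26 − 15 = 11. The loss is 15 − 6 = 9 in every subsequent period, with present value 9·β/(1−β).
Deviation is unprofitable when 9·β/(1−β) ≥ 11, i.e. β/(1−β) ≥ 11/9.
Equivalently β ≥ 11/(11+9) = 11/20.

11/20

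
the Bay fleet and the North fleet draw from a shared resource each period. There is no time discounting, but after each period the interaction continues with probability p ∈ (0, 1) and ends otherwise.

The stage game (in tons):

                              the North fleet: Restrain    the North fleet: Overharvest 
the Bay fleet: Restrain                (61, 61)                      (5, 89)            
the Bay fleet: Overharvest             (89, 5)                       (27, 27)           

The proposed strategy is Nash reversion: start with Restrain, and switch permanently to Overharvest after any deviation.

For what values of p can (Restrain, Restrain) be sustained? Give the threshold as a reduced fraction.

With no time discounting, the continuation probability p plays the role of the discount factor.
Grim-trigger IC: 61/(1−p) ≥ 89 + 27p/(1−p) ⇒ p ≥ (89−61)/(89−27) = 14/31.

14/31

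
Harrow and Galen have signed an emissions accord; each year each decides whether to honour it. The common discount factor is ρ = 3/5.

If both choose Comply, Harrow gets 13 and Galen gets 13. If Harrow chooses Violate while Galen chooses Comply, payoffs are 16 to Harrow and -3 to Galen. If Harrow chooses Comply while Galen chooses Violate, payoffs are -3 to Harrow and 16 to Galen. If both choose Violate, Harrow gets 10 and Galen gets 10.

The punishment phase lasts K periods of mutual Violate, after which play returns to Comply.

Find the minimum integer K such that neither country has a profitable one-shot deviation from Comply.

IC: ρ(1−ρ^K)/(1−ρ) ≥ (16−13)/(13−10) = 1.
With ρ = 3/5: need 1 − ρ^K ≥ 1·(1−3/5)/(3/5), i.e. ρ^K ≤ 0.3333.
Since (3/5)^2 = 0.3600 and (3/5)^3 = 0.2160, the smallest such K is 3.

3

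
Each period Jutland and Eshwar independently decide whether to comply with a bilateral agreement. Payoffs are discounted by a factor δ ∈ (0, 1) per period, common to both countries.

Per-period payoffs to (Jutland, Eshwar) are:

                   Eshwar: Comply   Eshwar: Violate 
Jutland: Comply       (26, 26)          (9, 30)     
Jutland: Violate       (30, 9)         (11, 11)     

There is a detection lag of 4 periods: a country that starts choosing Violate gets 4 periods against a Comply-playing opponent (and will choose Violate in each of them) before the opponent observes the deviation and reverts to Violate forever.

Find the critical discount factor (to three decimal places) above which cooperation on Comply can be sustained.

0.677

Deviating for the 4 undetected periods gains 30−26 = 4 per period over cooperation, then loses 26−11 = 15 per period forever once punishment starts.
Gain: 4(1 + δ + … + δ^3); loss: 15·δ^4/(1−δ).
No profitable deviation ⇔ 4(1−δ^4) ≤ 15·δ^4, i.e. δ^4 ≥ 4/(4+15) = 4/19.
Hence δ ≥ (4/19)^(1/4) ≈ 0.677.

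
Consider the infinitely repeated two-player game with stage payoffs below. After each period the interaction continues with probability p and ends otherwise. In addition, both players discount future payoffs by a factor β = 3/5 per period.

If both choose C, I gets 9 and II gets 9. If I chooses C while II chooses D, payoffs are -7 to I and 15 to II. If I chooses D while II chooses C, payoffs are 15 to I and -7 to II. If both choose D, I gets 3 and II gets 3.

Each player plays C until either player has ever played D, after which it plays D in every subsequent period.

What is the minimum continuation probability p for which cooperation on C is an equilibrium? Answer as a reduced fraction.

5/6

With continuation probability p and discount β, the effective per-period discount factor is βp.
Grim-trigger IC: βp ≥ (15−9)/(15−3) = 1/2.
So p ≥ (1/2)/(3/5) = 5/6.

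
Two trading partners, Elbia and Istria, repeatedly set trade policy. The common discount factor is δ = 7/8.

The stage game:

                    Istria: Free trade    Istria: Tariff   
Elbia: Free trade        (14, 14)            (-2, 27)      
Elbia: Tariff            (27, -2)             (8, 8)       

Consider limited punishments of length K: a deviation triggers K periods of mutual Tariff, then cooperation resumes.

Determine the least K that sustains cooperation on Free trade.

3

No profitable deviation requires (14−8)(δ+…+δ^K) ≥ 27−14, i.e. δ+…+δ^K ≥ 13/6 ≈ 2.1667.
With δ = 7/8, the partial sums are K=1: 0.8750, K=2: 1.6406, K=3: 2.3105.
K = 3 is the first length at which the sum reaches 2.1667.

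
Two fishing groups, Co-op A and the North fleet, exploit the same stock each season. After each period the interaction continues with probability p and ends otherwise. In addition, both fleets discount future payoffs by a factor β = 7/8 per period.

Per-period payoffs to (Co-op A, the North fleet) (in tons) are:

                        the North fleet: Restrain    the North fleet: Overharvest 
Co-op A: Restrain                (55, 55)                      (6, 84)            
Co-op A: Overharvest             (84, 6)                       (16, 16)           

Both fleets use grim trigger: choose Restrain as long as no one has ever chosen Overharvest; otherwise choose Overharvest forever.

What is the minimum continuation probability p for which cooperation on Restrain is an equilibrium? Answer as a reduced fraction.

Expected continuation weight on next period's payoff is β·p = 7/8·p, which plays the role of the discount factor.
Cooperation requires 7/8·p ≥ (84−55)/(84−16) = 29/68, hence p ≥ 58/119.

58/119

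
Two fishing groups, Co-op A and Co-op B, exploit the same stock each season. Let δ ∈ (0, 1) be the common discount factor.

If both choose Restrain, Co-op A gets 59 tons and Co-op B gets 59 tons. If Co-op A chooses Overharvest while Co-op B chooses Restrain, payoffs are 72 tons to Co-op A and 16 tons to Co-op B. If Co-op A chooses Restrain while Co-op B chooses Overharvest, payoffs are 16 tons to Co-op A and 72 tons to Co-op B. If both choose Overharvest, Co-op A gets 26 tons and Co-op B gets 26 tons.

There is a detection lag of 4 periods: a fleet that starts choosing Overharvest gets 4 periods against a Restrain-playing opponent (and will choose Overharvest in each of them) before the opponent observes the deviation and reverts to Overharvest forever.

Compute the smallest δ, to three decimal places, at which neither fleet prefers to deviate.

0.729

Deviating for the 4 undetected periods gains 72−59 = 13 per period over cooperation, then loses 59−26 = 33 per period forever once punishment starts.
Gain: 13(1 + δ + … + δ^3); loss: 33·δ^4/(1−δ).
No profitable deviation ⇔ 13(1−δ^4) ≤ 33·δ^4, i.e. δ^4 ≥ 13/(13+33) = 13/46.
Hence δ ≥ (13/46)^(1/4) ≈ 0.729.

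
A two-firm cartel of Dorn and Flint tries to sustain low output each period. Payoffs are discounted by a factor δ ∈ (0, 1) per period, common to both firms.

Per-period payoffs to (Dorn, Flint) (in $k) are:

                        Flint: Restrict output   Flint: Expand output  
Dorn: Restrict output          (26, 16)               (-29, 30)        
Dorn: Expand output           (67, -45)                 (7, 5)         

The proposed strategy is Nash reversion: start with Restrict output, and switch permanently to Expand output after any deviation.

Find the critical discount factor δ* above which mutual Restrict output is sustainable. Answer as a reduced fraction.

41/60

Dorn: cooperation gives 26 each period; deviation gives 67 once then 7 forever.
  26/(1−δ) ≥ 67 + 7δ/(1−δ) ⇒ δ ≥ 41/60.
Flint: cooperation gives 16 each period; deviation gives 30 once then 5 forever.
  δ ≥ 14/25.
Both must hold, so the binding constraint is Dorn's: δ ≥ 41/60.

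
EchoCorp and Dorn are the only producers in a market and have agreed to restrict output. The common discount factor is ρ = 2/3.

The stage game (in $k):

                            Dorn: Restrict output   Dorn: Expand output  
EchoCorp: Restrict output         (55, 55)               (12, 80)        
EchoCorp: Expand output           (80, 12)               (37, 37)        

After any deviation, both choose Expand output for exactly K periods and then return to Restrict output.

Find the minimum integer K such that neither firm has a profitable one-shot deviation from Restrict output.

IC: ρ(1−ρ^K)/(1−ρ) ≥ (80−55)/(55−37) = 25/18.
With ρ = 2/3: need 1 − ρ^K ≥ 25/18·(1−2/3)/(2/3), i.e. ρ^K ≤ 0.3056.
Since (2/3)^2 = 0.4444 and (2/3)^3 = 0.2963, the smallest such K is 3.

3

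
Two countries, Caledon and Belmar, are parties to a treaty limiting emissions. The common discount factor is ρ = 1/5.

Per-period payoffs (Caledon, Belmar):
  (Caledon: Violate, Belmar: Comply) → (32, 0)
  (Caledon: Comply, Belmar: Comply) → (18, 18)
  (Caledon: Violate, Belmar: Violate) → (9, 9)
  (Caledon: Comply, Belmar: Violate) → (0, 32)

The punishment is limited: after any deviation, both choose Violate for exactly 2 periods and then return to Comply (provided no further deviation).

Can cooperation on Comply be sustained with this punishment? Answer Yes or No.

IC: ρ+…+ρ^2 ≥ (32−18)/(18−9) = 14/9.
At ρ = 1/5: partial sum = 0.2400 < 1.5556. Cooperation not sustainable.

No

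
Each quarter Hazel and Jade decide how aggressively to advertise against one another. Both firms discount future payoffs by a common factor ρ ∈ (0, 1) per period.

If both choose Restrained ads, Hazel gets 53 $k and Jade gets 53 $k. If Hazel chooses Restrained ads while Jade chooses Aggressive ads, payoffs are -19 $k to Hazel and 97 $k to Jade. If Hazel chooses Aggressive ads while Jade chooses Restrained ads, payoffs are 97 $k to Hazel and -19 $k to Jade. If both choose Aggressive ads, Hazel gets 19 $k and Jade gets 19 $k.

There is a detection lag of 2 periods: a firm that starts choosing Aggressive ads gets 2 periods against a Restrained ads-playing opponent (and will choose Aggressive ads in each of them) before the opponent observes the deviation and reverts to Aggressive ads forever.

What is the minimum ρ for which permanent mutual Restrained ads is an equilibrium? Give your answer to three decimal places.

0.751

The best deviation is to choose Aggressive ads for all 2 undetected periods, earning 97 each, then 19 forever once detected.
Deviation value: 97(1−ρ^2)/(1−ρ) + 19ρ^2/(1−ρ); cooperation value: 53/(1−ρ).
IC: 53 ≥ 97(1−ρ^2) + 19ρ^2 = 97 − 78ρ^2.
So ρ^2 ≥ 44/78 = 22/39, giving ρ ≥ (22/39)^(1/2) ≈ 0.751.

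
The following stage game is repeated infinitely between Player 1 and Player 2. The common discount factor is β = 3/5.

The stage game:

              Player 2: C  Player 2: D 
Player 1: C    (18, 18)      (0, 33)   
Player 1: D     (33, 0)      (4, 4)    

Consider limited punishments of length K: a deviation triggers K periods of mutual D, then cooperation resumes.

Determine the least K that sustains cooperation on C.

3

No profitable deviation requires (18−4)(β+…+β^K) ≥ 33−18, i.e. β+…+β^K ≥ 15/14 ≈ 1.0714.
With β = 3/5, the partial sums are K=1: 0.6000, K=2: 0.9600, K=3: 1.1760.
K = 3 is the first length at which the sum reaches 1.0714.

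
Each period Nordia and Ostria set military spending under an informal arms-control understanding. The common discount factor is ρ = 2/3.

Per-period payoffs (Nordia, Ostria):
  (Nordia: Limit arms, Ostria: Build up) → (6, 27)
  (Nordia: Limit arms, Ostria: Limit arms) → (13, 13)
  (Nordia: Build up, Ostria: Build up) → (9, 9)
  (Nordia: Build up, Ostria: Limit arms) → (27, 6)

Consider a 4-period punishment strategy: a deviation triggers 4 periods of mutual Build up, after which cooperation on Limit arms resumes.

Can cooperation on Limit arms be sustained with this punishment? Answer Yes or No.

A one-shot deviation gives 27 now, then 9 for 4 periods, then back to 13.
Gain from deviating: (27−13) today; loss: (13−9) in each of the next 4 periods.
No-deviation condition: (13−9)(ρ+…+ρ^4) ≥ 27−13, i.e. ρ+…+ρ^4 ≥ 7/2.
At ρ = 2/3: ρ+…+ρ^4 = 1.6049 < 3.5000.
So cooperation is not sustainable.

No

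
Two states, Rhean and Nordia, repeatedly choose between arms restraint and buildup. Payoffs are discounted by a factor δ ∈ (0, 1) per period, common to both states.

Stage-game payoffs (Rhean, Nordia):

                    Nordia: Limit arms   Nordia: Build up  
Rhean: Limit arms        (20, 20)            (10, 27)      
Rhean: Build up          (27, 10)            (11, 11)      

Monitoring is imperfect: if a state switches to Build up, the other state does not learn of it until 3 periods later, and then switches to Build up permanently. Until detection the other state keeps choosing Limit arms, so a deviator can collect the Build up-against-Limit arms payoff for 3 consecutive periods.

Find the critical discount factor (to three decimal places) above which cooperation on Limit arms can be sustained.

0.759

Deviating for the 3 undetected periods gains 27−20 = 7 per period over cooperation, then loses 20−11 = 9 per period forever once punishment starts.
Gain: 7(1 + δ + … + δ^2); loss: 9·δ^3/(1−δ).
No profitable deviation ⇔ 7(1−δ^3) ≤ 9·δ^3, i.e. δ^3 ≥ 7/(7+9) = 7/16.
Hence δ ≥ (7/16)^(1/3) ≈ 0.759.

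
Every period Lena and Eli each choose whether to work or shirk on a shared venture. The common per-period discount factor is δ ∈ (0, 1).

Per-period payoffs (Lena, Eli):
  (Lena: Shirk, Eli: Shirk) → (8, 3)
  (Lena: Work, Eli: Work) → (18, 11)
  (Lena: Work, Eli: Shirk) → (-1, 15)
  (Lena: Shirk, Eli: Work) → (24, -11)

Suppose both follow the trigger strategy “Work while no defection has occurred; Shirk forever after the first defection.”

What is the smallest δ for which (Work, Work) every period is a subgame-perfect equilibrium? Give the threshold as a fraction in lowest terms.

3/8

Lena's threshold: (24−18)/(24−8) = 3/8.
Eli's threshold: (15−11)/(15−3) = 1/3.
3/8 > 1/3, so Lena binds and δ* = 3/8.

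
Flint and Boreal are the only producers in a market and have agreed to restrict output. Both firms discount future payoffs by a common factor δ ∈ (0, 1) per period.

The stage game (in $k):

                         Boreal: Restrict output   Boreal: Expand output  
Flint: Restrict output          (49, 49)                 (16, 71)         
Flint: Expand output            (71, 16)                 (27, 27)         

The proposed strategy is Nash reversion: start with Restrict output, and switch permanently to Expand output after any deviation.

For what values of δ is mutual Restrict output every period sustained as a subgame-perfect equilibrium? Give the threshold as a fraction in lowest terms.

1/2

Cooperation forever yields 49 each period: 49/(1−δ).
Deviating yields 71 once, then 27 forever: 71 + 27δ/(1−δ).
No profitable deviation requires 49/(1−δ) ≥ 71 + 27δ/(1−δ).
Multiplying by (1−δ): 49 ≥ 71(1−δ) + 27δ = 71 − 44δ.
So 44δ ≥ 22, i.e. δ ≥ 22/44 = 1/2.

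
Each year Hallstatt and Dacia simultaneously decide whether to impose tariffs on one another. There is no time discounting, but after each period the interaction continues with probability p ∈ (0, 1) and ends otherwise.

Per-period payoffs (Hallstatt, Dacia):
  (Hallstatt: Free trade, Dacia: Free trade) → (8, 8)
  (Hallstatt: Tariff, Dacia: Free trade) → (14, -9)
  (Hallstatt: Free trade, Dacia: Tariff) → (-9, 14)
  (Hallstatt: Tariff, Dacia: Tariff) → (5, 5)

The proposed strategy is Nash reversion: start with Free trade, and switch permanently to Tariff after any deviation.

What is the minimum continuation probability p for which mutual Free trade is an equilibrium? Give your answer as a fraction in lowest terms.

With no time discounting, the continuation probability p plays the role of the discount factor.
Grim-trigger IC: 8/(1−p) ≥ 14 + 5p/(1−p) ⇒ p ≥ (14−8)/(14−5) = 2/3.

2/3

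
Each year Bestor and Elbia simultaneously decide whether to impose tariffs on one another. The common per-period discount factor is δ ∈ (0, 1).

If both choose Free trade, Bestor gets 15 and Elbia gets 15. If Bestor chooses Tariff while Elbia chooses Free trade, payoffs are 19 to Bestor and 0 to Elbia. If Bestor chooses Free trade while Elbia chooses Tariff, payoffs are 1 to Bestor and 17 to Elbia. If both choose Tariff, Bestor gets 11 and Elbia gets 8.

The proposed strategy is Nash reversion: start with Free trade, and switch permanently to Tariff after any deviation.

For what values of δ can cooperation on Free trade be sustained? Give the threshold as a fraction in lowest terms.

1/2

Bestor: cooperation gives 15 each period; deviation gives 19 once then 11 forever.
  15/(1−δ) ≥ 19 + 11δ/(1−δ) ⇒ δ ≥ 4/8 = 1/2.
Elbia: cooperation gives 15 each period; deviation gives 17 once then 8 forever.
  δ ≥ 2/9.
Both must hold, so the binding constraint is Bestor's: δ ≥ 1/2.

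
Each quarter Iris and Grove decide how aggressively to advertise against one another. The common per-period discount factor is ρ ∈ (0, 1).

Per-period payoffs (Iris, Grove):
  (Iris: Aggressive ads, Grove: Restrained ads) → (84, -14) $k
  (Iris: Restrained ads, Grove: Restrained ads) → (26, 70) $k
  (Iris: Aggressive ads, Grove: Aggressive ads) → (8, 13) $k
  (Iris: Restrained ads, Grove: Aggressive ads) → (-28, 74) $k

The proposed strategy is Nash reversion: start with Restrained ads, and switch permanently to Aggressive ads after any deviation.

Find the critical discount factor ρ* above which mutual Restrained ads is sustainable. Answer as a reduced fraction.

Iris's threshold: (84−26)/(84−8) = 29/38.
Grove's threshold: (74−70)/(74−13) = 4/61.
29/38 > 4/61, so Iris binds and ρ* = 29/38.

29/38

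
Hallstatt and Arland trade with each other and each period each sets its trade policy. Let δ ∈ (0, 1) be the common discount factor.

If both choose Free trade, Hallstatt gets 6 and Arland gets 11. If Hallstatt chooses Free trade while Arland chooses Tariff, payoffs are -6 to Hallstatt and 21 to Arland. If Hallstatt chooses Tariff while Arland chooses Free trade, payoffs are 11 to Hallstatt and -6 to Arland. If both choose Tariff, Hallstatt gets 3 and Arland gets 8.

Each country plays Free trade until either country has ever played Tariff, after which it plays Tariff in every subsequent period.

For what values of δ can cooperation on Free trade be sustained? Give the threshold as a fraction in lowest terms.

10/13

For Hallstatt: deviation gain 11−6 = 5, per-period punishment loss 6−3 = 3. IC gives δ ≥ 5/8.
For Arland: gain 10, loss 3 per period, so δ ≥ 10/13.
The tighter constraint is Arland's, so cooperation needs δ ≥ 10/13.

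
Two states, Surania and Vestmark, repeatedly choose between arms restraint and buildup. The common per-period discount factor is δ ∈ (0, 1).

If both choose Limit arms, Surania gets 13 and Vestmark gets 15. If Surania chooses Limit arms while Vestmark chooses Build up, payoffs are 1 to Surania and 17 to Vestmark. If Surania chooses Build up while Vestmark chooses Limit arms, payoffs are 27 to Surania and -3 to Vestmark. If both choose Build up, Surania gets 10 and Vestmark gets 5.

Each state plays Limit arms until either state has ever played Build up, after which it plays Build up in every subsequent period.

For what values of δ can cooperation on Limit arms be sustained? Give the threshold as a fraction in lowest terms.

14/17

For Surania: deviation gain 27−13 = 14, per-period punishment loss 13−10 = 3. IC gives δ ≥ 14/17.
For Vestmark: gain 2, loss 10 per period, so δ ≥ 2/12 = 1/6.
The tighter constraint is Surania's, so cooperation needs δ ≥ 14/17.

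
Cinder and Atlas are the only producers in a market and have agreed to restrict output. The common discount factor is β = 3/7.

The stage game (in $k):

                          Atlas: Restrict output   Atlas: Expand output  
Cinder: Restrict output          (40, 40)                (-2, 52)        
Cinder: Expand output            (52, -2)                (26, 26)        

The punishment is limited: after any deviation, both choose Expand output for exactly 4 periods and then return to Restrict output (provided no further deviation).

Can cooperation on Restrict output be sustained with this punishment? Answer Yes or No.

Comparing payoff streams over the 5 periods until play realigns: cooperate → 40(1+β+…+β^4); deviate → 52 + 26(β+…+β^4).
Cooperation is sustained iff (40−26)(β+…+β^4) ≥ 52−40.
β+…+β^4 = 3/7·(1−(3/7)^4)/(1−3/7) = 0.7247, and (52−40)/(40−26) = 0.8571.
0.7247 < 0.8571, so cooperation is not sustainable.

No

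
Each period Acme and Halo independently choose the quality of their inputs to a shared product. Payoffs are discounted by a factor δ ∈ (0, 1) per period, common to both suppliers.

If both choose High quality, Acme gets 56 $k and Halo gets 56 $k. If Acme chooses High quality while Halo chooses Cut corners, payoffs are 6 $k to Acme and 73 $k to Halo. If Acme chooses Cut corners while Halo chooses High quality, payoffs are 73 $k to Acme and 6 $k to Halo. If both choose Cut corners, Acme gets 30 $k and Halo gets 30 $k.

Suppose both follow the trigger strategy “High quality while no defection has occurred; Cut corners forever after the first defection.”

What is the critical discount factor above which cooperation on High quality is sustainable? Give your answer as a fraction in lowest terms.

Under grim trigger the critical discount factor is (T−C)/(T−P) with T = 73, C = 56, P = 30.
δ* = (73−56)/(73−30) = 17/43.

17/43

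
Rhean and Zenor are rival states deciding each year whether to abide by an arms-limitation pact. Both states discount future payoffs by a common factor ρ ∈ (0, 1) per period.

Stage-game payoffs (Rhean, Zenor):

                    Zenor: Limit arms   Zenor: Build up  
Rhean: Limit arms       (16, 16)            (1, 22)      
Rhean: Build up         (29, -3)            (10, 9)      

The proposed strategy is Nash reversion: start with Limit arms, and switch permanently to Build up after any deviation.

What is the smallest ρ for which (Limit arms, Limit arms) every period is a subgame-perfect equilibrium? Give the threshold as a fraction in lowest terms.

For Rhean: deviation gain 29−16 = 13, per-period punishment loss 16−10 = 6. IC gives ρ ≥ 13/19.
For Zenor: gain 6, loss 7 per period, so ρ ≥ 6/13.
The tighter constraint is Rhean's, so cooperation needs ρ ≥ 13/19.

13/19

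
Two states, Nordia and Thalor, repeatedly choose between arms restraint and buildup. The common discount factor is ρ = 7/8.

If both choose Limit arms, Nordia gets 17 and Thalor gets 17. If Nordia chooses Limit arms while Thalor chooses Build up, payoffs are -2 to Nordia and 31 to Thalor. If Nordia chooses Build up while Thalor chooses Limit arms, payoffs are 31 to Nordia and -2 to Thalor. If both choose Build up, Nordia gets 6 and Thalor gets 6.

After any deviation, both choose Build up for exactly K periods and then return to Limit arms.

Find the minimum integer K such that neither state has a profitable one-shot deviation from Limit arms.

2

No profitable deviation requires (17−6)(ρ+…+ρ^K) ≥ 31−17, i.e. ρ+…+ρ^K ≥ 14/11 ≈ 1.2727.
With ρ = 7/8, the partial sums are K=1: 0.8750, K=2: 1.6406.
K = 2 is the first length at which the sum reaches 1.2727.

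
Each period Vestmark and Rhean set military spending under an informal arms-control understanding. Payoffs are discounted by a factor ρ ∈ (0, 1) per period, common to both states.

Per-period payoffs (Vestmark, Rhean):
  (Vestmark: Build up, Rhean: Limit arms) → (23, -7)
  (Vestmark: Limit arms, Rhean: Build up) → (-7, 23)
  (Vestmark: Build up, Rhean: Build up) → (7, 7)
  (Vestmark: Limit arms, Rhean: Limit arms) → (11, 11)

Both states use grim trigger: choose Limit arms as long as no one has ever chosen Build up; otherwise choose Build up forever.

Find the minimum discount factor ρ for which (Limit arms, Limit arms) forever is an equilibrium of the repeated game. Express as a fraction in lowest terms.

Cooperation forever yields 11 each period: 11/(1−ρ).
Deviating yields 23 once, then 7 forever: 23 + 7ρ/(1−ρ).
No profitable deviation requires 11/(1−ρ) ≥ 23 + 7ρ/(1−ρ).
Multiplying by (1−ρ): 11 ≥ 23(1−ρ) + 7ρ = 23 − 16ρ.
So 16ρ ≥ 12, i.e. ρ ≥ 12/16 = 3/4.

3/4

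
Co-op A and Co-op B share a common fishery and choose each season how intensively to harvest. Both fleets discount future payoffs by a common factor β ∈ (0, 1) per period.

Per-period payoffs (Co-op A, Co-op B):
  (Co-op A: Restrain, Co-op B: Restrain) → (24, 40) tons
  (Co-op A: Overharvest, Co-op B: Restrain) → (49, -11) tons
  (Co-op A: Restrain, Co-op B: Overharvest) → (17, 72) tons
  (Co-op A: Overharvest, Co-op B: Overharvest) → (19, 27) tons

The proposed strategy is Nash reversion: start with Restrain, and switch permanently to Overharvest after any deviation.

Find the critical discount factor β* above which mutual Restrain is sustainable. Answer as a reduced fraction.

For Co-op A: deviation gain 49−24 = 25, per-period punishment loss 24−19 = 5. IC gives β ≥ 25/30 = 5/6.
For Co-op B: gain 32, loss 13 per period, so β ≥ 32/45.
The tighter constraint is Co-op A's, so cooperation needs β ≥ 5/6.

5/6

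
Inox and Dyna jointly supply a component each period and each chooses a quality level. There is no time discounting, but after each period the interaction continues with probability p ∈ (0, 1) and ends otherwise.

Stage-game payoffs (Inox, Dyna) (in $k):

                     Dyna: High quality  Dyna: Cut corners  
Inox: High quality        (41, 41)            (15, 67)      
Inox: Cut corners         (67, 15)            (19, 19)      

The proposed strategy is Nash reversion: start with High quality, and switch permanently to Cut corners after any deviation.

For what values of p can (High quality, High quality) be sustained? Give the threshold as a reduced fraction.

13/24

Expected cooperation value is 41 + p·41 + p²·41 + … = 41/(1−p); deviation gives 67 + p·19/(1−p).
41 ≥ 67(1−p) + 19p ⇒ 48p ≥ 26 ⇒ p ≥ 26/48 = 13/24.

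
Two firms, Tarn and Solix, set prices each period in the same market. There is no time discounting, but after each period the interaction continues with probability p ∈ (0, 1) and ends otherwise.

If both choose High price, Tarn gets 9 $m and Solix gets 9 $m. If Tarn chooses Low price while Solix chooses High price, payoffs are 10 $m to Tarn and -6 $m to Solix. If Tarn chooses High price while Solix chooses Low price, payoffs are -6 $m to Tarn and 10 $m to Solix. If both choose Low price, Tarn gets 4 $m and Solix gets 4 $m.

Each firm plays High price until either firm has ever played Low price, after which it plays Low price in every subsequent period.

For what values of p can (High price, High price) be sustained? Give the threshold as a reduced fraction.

Expected cooperation value is 9 + p·9 + p²·9 + … = 9/(1−p); deviation gives 10 + p·4/(1−p).
9 ≥ 10(1−p) + 4p ⇒ 6p ≥ 1 ⇒ p ≥ 1/6.

1/6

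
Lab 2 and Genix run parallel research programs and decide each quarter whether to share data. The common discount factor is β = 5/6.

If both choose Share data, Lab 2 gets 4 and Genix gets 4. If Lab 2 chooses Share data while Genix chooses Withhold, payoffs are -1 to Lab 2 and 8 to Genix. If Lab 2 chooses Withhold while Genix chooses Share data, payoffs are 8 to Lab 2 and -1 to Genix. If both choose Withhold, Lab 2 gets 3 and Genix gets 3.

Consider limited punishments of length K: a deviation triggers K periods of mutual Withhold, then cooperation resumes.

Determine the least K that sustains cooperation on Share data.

9

Need Σ_{k=1}^{K} β^k ≥ (8−4)/(4−3) = 4.0000 at β = 5/6.
At K = 8 the sum is 3.8372 < 4.0000; at K = 9 it is 4.0310 ≥ 4.0000.
So the minimum punishment length is K = 9.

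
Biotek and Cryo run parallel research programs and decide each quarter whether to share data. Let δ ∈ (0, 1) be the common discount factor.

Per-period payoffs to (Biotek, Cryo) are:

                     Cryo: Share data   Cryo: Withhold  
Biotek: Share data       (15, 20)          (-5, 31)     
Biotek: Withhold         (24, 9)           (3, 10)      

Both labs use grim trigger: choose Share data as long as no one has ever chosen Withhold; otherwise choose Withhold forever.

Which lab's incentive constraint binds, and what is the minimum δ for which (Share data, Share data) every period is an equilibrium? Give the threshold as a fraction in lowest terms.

Biotek: cooperation gives 15 each period; deviation gives 24 once then 3 forever.
  15/(1−δ) ≥ 24 + 3δ/(1−δ) ⇒ δ ≥ 9/21 = 3/7.
Cryo: cooperation gives 20 each period; deviation gives 31 once then 10 forever.
  δ ≥ 11/21.
Both must hold, so the binding constraint is Cryo's: δ ≥ 11/21.

Cryo; δ ≥ 11/21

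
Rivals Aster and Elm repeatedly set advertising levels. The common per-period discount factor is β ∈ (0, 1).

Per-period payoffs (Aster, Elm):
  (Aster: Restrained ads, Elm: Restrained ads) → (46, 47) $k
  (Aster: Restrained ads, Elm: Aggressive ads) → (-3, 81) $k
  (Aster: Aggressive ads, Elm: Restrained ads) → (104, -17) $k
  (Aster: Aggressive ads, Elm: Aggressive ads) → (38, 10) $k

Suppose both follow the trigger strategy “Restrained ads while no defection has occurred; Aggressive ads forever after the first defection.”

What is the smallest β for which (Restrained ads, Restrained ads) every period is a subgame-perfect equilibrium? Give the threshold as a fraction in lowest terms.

Aster's threshold: (104−46)/(104−38) = 29/33.
Elm's threshold: (81−47)/(81−10) = 34/71.
29/33 > 34/71, so Aster binds and β* = 29/33.

29/33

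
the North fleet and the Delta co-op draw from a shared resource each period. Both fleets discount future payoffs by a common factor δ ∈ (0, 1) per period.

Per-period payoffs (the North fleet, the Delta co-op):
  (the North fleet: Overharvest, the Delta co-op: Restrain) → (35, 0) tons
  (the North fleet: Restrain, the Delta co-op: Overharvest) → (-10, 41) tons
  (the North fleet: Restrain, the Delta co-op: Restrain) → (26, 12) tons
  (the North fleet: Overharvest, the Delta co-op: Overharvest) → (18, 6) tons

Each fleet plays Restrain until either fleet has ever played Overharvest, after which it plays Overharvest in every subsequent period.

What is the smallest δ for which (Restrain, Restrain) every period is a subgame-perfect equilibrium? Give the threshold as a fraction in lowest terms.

29/35

the North fleet's threshold: (35−26)/(35−18) = 9/17.
the Delta co-op's threshold: (41−12)/(41−6) = 29/35.
9/17 < 29/35, so the Delta co-op binds and δ* = 29/35.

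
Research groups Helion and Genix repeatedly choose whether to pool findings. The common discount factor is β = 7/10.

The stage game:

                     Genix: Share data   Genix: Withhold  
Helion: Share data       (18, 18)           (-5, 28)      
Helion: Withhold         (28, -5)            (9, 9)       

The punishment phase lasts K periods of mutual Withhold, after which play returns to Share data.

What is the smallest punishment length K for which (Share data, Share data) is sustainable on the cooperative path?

Need Σ_{k=1}^{K} β^k ≥ (28−18)/(18−9) = 1.1111 at β = 7/10.
At K = 1 the sum is 0.7000 < 1.1111; at K = 2 it is 1.1900 ≥ 1.1111.
So the minimum punishment length is K = 2.

2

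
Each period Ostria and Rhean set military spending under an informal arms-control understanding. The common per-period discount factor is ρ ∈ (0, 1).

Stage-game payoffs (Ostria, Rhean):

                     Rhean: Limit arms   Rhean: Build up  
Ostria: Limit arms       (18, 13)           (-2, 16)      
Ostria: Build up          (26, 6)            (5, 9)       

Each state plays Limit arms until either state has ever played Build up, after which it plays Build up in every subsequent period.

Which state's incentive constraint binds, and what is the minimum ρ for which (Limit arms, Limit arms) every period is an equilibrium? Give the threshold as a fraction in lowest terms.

Ostria: cooperation gives 18 each period; deviation gives 26 once then 5 forever.
  18/(1−ρ) ≥ 26 + 5ρ/(1−ρ) ⇒ ρ ≥ 8/21.
Rhean: cooperation gives 13 each period; deviation gives 16 once then 9 forever.
  ρ ≥ 3/7.
Both must hold, so the binding constraint is Rhean's: ρ ≥ 3/7.

Rhean; ρ ≥ 3/7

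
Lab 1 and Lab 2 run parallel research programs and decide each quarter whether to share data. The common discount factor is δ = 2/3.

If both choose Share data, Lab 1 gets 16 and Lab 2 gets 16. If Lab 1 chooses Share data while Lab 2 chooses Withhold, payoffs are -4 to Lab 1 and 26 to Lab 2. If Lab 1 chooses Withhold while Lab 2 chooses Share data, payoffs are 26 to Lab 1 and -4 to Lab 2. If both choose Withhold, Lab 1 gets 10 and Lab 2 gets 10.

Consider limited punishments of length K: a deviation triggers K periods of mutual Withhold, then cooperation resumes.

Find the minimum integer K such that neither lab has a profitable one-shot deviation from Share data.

No profitable deviation requires (16−10)(δ+…+δ^K) ≥ 26−16, i.e. δ+…+δ^K ≥ 5/3 ≈ 1.6667.
With δ = 2/3, the partial sums are K=1: 0.6667, K=2: 1.1111, K=3: 1.4074, K=4: 1.6049, K=5: 1.7366.
K = 5 is the first length at which the sum reaches 1.6667.

5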